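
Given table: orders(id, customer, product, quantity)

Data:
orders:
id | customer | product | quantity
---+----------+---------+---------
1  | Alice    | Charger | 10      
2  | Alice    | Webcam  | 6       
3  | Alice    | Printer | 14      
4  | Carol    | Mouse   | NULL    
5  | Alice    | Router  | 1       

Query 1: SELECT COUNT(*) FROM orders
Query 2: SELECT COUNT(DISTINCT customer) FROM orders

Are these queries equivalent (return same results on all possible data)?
No, not equivalent

Query 1 returns: [(5,)]
Query 2 returns: [(2,)]

Reason: COUNT(*) counts rows, COUNT(DISTINCT customer) counts unique customers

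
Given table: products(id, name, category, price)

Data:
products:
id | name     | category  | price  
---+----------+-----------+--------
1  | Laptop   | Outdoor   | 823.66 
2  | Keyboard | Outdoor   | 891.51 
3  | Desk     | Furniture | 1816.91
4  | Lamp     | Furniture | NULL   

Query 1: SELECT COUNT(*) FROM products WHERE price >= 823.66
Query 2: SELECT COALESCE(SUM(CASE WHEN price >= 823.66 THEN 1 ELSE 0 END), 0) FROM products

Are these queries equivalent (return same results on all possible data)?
Yes, equivalent

Both queries return: [(3,)]

Reason: COUNT with WHERE vs conditional SUM (COALESCE handles empty-table NULL)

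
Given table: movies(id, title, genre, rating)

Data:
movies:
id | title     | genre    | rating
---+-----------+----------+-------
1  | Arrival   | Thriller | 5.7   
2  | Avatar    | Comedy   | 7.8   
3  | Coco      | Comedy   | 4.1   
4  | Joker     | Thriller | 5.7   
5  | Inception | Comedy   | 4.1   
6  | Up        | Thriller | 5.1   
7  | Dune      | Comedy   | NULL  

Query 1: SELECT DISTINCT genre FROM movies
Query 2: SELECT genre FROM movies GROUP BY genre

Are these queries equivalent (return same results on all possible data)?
Yes, equivalent

Both queries return: [('Comedy',), ('Thriller',)]

Reason: Both get unique genres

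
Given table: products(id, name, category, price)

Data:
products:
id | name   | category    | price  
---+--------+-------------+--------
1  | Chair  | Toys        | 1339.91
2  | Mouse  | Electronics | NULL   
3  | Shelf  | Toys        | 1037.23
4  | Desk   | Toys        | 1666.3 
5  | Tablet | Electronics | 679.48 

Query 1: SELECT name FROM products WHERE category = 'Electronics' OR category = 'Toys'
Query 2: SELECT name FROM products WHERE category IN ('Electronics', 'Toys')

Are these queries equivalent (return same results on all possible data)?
Yes, equivalent

Both queries return: [('Chair',), ('Desk',), ('Mouse',), ('Shelf',), ('Tablet',)]

Reason: OR vs IN are equivalent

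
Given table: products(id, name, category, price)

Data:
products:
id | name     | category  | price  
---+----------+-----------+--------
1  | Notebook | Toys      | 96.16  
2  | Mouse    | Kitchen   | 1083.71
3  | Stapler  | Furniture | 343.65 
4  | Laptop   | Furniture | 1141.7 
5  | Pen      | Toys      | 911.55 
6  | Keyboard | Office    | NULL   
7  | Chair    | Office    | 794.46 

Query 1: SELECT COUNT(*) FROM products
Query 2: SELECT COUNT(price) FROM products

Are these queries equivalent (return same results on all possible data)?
No, not equivalent

Query 1 returns: [(7,)]
Query 2 returns: [(6,)]

Reason: COUNT(*) includes NULLs, COUNT(column) excludes them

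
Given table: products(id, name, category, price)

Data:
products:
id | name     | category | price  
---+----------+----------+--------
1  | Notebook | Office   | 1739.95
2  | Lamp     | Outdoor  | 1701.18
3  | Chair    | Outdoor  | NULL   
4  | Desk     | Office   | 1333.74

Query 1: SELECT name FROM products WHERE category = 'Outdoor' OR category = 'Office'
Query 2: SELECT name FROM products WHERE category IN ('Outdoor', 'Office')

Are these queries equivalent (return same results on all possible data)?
Yes, equivalent

Both queries return: [('Chair',), ('Desk',), ('Lamp',), ('Notebook',)]

Reason: OR vs IN are equivalent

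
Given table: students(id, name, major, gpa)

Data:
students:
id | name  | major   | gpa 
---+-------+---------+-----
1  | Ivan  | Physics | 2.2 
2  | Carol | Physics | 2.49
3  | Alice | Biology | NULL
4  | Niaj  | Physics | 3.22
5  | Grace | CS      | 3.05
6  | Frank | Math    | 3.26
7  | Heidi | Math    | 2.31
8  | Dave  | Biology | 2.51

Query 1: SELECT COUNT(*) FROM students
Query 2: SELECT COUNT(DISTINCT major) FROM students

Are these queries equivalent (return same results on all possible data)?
No, not equivalent

Query 1 returns: [(8,)]
Query 2 returns: [(4,)]

Reason: COUNT(*) counts rows, COUNT(DISTINCT major) counts unique majors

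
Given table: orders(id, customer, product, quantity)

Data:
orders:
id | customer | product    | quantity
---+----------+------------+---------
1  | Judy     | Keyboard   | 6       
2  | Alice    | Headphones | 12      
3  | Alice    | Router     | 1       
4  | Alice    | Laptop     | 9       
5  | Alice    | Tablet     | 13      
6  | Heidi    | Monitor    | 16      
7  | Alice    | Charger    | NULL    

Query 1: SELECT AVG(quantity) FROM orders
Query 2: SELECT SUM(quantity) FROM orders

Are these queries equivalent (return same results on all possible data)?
No, not equivalent

Query 1 returns: [(9.5,)]
Query 2 returns: [(57,)]

Reason: AVG vs SUM give different aggregate values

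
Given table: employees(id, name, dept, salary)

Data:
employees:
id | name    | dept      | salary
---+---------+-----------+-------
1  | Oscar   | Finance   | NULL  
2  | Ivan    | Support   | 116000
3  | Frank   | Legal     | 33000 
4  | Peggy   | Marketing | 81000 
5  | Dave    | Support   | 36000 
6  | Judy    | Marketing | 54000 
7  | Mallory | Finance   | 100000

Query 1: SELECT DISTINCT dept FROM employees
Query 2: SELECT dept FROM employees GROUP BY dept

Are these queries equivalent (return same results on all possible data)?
Yes, equivalent

Both queries return: [('Finance',), ('Legal',), ('Marketing',), ('Support',)]

Reason: Both get unique depts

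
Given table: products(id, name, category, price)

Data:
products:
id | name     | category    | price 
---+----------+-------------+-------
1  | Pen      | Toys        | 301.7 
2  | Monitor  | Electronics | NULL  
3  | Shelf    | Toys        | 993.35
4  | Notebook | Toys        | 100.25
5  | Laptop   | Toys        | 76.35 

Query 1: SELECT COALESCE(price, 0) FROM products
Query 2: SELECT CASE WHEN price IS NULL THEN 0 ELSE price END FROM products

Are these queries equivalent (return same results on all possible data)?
Yes, equivalent

Both queries return: [(0,), (76.35,), (100.25,), (301.7,), (993.35,)]

Reason: COALESCE vs CASE for NULL handling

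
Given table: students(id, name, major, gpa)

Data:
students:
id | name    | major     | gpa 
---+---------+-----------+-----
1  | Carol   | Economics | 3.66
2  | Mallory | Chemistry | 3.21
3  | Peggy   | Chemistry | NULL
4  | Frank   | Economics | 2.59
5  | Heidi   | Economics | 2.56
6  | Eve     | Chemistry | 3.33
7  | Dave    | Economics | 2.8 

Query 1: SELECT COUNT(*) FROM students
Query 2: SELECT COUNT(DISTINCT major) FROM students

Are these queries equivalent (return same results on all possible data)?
No, not equivalent

Query 1 returns: [(7,)]
Query 2 returns: [(2,)]

Reason: COUNT(*) counts rows, COUNT(DISTINCT major) counts unique majors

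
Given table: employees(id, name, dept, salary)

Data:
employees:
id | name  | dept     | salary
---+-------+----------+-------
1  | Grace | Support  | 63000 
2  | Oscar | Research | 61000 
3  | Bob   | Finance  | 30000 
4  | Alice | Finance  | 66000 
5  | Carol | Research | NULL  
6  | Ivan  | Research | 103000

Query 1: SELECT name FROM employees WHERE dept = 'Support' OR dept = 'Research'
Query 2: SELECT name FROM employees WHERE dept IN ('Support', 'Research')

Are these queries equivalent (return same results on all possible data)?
Yes, equivalent

Both queries return: [('Carol',), ('Grace',), ('Ivan',), ('Oscar',)]

Reason: OR vs IN are equivalent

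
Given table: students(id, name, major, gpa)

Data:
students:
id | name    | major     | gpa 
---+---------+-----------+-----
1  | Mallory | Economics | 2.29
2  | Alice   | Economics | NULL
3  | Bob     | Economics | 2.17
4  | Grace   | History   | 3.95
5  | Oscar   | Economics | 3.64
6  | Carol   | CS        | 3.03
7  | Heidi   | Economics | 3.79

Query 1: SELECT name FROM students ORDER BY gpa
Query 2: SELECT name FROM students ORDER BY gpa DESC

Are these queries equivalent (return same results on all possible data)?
No, not equivalent

Query 1 returns: [('Alice',), ('Bob',), ('Mallory',), ('Carol',), ('Oscar',), ('Heidi',), ('Grace',)]
Query 2 returns: [('Grace',), ('Heidi',), ('Oscar',), ('Carol',), ('Mallory',), ('Bob',), ('Alice',)]

Reason: ASC vs DESC gives opposite ordering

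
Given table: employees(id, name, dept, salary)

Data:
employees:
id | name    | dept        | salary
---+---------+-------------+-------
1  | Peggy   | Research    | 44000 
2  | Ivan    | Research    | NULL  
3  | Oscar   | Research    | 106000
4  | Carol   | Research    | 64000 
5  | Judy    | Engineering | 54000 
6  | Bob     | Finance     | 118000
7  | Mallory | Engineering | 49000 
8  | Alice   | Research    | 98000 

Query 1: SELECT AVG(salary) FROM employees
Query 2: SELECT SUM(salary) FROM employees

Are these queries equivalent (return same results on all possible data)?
No, not equivalent

Query 1 returns: [(76142.85714285714,)]
Query 2 returns: [(533000,)]

Reason: AVG vs SUM give different aggregate values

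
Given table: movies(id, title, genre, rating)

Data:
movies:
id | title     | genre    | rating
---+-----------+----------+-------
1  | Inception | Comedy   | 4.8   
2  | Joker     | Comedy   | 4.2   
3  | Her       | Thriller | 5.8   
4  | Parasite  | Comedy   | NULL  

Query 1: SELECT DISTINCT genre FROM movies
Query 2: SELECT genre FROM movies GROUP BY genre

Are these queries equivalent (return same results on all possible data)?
Yes, equivalent

Both queries return: [('Comedy',), ('Thriller',)]

Reason: Both get unique genres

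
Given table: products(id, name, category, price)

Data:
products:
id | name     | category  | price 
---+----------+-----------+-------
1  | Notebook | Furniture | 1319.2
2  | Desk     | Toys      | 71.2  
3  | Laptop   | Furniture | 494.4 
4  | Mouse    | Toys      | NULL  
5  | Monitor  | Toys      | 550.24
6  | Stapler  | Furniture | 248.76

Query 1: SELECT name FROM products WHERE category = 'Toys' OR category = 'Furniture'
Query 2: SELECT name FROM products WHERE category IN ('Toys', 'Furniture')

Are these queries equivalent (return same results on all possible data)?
Yes, equivalent

Both queries return: [('Desk',), ('Laptop',), ('Monitor',), ('Mouse',), ('Notebook',), ('Stapler',)]

Reason: OR vs IN are equivalent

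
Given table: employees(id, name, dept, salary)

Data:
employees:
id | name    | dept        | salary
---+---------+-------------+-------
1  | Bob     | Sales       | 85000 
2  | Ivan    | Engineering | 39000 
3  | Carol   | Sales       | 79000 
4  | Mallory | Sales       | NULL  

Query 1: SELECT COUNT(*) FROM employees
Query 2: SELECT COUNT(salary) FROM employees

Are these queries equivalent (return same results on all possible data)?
No, not equivalent

Query 1 returns: [(4,)]
Query 2 returns: [(3,)]

Reason: COUNT(*) includes NULLs, COUNT(column) excludes them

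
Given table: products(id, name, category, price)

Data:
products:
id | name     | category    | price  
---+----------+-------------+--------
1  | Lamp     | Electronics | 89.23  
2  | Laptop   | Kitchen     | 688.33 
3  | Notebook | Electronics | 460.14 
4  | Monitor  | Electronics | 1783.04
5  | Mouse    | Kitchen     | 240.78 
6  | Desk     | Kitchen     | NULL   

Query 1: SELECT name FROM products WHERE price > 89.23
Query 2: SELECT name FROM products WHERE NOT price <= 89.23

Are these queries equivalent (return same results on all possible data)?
Yes, equivalent

Both queries return: [('Laptop',), ('Monitor',), ('Mouse',), ('Notebook',)]

Reason: Both filter price > 89.23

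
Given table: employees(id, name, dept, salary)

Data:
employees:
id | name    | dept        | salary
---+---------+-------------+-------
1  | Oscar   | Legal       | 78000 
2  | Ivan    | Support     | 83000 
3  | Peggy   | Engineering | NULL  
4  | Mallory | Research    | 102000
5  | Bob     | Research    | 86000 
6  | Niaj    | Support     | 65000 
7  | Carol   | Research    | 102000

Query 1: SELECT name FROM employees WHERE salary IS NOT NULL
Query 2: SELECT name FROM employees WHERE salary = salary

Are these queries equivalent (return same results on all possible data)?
Yes, equivalent

Both queries return: [('Bob',), ('Carol',), ('Ivan',), ('Mallory',), ('Niaj',), ('Oscar',)]

Reason: IS NOT NULL vs self-equality (both exclude NULLs)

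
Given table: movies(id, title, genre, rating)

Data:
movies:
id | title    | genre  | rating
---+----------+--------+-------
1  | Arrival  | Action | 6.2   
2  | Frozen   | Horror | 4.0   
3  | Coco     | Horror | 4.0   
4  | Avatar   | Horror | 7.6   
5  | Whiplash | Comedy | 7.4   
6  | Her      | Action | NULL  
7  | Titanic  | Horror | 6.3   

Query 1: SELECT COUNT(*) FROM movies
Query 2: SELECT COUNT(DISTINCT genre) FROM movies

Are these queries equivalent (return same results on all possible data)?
No, not equivalent

Query 1 returns: [(7,)]
Query 2 returns: [(3,)]

Reason: COUNT(*) counts rows, COUNT(DISTINCT genre) counts unique genres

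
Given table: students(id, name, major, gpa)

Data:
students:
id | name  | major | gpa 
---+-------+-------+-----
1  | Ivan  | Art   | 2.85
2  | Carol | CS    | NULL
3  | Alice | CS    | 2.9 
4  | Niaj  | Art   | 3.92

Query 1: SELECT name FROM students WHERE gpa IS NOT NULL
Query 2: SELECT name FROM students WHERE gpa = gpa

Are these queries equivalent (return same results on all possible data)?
Yes, equivalent

Both queries return: [('Alice',), ('Ivan',), ('Niaj',)]

Reason: IS NOT NULL vs self-equality (both exclude NULLs)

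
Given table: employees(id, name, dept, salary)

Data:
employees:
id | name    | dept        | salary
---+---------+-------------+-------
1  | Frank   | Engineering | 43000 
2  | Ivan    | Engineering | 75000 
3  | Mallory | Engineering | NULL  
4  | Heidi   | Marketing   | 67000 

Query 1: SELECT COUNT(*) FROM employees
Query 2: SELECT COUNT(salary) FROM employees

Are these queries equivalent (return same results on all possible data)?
No, not equivalent

Query 1 returns: [(4,)]
Query 2 returns: [(3,)]

Reason: COUNT(*) includes NULLs, COUNT(column) excludes them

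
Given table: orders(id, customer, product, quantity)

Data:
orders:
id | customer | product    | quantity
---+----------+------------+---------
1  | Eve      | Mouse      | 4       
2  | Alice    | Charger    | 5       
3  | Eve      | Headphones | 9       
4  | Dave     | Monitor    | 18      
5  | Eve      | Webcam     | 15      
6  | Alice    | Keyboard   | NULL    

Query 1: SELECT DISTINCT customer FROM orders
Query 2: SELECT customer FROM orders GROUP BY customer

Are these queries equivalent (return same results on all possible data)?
Yes, equivalent

Both queries return: [('Alice',), ('Dave',), ('Eve',)]

Reason: Both get unique customers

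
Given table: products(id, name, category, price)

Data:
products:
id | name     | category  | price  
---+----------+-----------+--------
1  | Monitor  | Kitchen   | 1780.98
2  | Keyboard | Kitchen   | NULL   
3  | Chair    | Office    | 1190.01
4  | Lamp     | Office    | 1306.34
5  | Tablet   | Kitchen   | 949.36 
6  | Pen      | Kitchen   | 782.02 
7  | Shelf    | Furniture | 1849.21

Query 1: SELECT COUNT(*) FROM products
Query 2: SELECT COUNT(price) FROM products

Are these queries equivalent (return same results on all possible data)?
No, not equivalent

Query 1 returns: [(7,)]
Query 2 returns: [(6,)]

Reason: COUNT(*) includes NULLs, COUNT(column) excludes them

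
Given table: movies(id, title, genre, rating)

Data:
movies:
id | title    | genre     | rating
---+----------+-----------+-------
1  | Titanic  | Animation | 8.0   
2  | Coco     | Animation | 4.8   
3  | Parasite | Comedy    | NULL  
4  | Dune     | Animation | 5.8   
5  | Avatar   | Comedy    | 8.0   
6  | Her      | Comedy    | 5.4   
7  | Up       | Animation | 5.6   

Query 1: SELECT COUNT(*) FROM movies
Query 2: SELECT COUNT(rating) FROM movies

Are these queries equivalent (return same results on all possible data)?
No, not equivalent

Query 1 returns: [(7,)]
Query 2 returns: [(6,)]

Reason: COUNT(*) includes NULLs, COUNT(column) excludes them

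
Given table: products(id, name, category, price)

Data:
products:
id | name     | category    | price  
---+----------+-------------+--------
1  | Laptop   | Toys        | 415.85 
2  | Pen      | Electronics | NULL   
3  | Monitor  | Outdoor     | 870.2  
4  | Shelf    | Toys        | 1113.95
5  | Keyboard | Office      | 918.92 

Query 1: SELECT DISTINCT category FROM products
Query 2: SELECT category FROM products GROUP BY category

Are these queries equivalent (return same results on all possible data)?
Yes, equivalent

Both queries return: [('Electronics',), ('Office',), ('Outdoor',), ('Toys',)]

Reason: Both get unique categorys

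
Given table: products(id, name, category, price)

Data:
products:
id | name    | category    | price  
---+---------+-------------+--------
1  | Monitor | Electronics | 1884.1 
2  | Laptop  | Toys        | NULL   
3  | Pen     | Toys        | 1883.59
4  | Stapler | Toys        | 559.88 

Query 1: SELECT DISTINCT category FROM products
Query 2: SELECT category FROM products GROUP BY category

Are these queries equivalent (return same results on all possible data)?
Yes, equivalent

Both queries return: [('Electronics',), ('Toys',)]

Reason: Both get unique categorys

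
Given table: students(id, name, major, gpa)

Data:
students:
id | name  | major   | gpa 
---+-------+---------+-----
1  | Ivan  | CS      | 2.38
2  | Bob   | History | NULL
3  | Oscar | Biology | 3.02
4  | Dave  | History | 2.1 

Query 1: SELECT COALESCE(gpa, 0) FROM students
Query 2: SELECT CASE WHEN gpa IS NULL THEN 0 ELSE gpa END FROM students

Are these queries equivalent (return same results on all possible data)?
Yes, equivalent

Both queries return: [(0,), (2.1,), (2.38,), (3.02,)]

Reason: COALESCE vs CASE for NULL handling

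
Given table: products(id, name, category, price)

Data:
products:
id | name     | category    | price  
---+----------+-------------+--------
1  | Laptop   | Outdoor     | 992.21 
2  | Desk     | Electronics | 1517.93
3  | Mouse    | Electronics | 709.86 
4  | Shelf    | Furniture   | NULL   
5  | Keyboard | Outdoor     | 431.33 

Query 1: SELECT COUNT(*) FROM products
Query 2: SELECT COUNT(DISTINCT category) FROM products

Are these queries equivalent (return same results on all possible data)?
No, not equivalent

Query 1 returns: [(5,)]
Query 2 returns: [(3,)]

Reason: COUNT(*) counts rows, COUNT(DISTINCT category) counts unique categorys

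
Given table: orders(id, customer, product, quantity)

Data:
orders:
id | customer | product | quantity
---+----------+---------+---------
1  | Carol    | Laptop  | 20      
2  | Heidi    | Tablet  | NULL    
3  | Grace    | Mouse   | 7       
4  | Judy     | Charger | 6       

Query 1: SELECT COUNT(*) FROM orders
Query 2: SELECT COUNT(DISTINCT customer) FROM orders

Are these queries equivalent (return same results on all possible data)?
No, not equivalent

Query 1 returns: [(4,)]
Query 2 returns: [(4,)]

Reason: COUNT(*) counts rows, COUNT(DISTINCT customer) counts unique customers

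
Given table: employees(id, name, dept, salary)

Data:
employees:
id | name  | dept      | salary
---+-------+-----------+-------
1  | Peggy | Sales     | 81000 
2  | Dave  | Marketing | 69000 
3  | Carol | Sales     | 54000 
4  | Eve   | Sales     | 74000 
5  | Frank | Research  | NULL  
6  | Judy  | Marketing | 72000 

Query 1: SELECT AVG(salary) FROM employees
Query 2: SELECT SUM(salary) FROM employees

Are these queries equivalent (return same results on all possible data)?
No, not equivalent

Query 1 returns: [(70000.0,)]
Query 2 returns: [(350000,)]

Reason: AVG vs SUM give different aggregate values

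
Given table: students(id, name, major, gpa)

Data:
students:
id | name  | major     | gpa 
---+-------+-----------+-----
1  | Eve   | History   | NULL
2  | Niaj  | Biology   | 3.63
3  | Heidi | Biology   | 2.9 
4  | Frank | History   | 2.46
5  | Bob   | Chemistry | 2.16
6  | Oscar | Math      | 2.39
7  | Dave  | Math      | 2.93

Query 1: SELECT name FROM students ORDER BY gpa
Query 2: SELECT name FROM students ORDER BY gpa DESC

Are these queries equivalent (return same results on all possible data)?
No, not equivalent

Query 1 returns: [('Eve',), ('Bob',), ('Oscar',), ('Frank',), ('Heidi',), ('Dave',), ('Niaj',)]
Query 2 returns: [('Niaj',), ('Dave',), ('Heidi',), ('Frank',), ('Oscar',), ('Bob',), ('Eve',)]

Reason: ASC vs DESC gives opposite ordering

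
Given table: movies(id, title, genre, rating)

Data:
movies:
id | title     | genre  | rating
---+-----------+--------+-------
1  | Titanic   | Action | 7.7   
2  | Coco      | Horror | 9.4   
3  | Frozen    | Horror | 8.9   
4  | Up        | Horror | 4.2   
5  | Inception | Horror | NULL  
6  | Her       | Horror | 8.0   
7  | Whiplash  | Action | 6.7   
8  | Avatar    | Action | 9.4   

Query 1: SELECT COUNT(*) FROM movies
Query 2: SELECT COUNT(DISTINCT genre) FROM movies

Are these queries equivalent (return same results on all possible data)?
No, not equivalent

Query 1 returns: [(8,)]
Query 2 returns: [(2,)]

Reason: COUNT(*) counts rows, COUNT(DISTINCT genre) counts unique genres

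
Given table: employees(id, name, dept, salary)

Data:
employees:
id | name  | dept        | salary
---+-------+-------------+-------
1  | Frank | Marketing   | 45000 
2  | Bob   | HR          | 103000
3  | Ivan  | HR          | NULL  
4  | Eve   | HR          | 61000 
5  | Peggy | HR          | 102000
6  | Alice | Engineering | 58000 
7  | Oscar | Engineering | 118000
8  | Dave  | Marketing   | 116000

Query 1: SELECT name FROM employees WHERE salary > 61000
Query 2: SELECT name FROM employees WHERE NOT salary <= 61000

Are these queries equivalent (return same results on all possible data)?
Yes, equivalent

Both queries return: [('Bob',), ('Dave',), ('Oscar',), ('Peggy',)]

Reason: Both filter salary > 61000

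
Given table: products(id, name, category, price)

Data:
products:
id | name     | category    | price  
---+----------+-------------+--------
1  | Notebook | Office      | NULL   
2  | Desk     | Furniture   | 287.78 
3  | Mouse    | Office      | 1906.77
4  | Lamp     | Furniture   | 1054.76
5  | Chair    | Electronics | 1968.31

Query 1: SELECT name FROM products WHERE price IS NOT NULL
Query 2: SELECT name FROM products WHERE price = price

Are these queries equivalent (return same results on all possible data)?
Yes, equivalent

Both queries return: [('Chair',), ('Desk',), ('Lamp',), ('Mouse',)]

Reason: IS NOT NULL vs self-equality (both exclude NULLs)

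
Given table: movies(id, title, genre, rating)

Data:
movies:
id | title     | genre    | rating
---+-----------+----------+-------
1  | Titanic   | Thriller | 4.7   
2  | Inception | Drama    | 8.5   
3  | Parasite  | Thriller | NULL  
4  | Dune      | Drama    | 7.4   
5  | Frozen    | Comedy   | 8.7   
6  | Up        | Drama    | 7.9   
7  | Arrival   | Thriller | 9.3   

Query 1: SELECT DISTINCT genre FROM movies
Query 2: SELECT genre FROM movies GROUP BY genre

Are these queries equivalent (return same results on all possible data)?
Yes, equivalent

Both queries return: [('Comedy',), ('Drama',), ('Thriller',)]

Reason: Both get unique genres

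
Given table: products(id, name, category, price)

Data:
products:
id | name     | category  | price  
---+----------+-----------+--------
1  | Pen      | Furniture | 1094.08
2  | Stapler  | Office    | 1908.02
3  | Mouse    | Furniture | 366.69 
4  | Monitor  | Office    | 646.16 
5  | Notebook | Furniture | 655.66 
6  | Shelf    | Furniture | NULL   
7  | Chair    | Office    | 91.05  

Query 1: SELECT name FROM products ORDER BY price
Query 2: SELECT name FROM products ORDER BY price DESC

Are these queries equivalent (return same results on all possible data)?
No, not equivalent

Query 1 returns: [('Shelf',), ('Chair',), ('Mouse',), ('Monitor',), ('Notebook',), ('Pen',), ('Stapler',)]
Query 2 returns: [('Stapler',), ('Pen',), ('Notebook',), ('Monitor',), ('Mouse',), ('Chair',), ('Shelf',)]

Reason: ASC vs DESC gives opposite ordering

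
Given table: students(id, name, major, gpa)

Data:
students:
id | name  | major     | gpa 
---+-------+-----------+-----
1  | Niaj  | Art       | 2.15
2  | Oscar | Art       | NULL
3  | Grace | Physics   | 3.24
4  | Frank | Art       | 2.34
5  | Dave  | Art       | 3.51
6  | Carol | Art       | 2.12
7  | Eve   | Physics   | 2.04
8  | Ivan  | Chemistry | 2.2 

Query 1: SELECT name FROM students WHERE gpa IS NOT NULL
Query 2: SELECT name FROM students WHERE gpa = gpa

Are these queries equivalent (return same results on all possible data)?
Yes, equivalent

Both queries return: [('Carol',), ('Dave',), ('Eve',), ('Frank',), ('Grace',), ('Ivan',), ('Niaj',)]

Reason: IS NOT NULL vs self-equality (both exclude NULLs)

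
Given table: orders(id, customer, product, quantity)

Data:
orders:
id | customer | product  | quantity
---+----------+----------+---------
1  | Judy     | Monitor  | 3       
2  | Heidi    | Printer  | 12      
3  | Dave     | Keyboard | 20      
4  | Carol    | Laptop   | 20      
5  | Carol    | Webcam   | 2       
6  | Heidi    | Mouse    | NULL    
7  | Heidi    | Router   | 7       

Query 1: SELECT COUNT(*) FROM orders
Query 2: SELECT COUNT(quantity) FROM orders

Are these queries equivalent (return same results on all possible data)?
No, not equivalent

Query 1 returns: [(7,)]
Query 2 returns: [(6,)]

Reason: COUNT(*) includes NULLs, COUNT(column) excludes them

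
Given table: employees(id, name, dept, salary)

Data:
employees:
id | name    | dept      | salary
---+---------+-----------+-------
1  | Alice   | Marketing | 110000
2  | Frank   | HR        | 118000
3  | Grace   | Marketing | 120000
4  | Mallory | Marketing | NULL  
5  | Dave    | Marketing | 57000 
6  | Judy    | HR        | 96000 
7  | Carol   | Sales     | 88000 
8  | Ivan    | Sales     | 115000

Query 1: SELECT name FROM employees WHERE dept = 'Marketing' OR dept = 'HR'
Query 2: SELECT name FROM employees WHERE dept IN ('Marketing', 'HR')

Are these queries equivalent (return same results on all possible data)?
Yes, equivalent

Both queries return: [('Alice',), ('Dave',), ('Frank',), ('Grace',), ('Judy',), ('Mallory',)]

Reason: OR vs IN are equivalent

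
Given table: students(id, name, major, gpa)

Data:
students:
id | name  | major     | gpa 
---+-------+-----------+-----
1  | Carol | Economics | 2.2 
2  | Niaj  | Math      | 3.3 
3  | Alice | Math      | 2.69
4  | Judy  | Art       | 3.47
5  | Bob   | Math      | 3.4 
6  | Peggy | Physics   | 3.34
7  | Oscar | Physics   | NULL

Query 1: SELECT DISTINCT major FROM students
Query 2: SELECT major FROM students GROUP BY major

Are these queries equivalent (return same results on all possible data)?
Yes, equivalent

Both queries return: [('Art',), ('Economics',), ('Math',), ('Physics',)]

Reason: Both get unique majors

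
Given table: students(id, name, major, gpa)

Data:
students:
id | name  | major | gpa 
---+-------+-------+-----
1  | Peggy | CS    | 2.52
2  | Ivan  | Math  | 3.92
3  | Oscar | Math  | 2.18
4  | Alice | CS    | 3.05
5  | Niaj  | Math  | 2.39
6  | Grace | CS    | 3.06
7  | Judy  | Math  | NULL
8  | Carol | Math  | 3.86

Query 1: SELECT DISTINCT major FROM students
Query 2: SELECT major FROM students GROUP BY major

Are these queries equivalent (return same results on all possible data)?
Yes, equivalent

Both queries return: [('CS',), ('Math',)]

Reason: Both get unique majors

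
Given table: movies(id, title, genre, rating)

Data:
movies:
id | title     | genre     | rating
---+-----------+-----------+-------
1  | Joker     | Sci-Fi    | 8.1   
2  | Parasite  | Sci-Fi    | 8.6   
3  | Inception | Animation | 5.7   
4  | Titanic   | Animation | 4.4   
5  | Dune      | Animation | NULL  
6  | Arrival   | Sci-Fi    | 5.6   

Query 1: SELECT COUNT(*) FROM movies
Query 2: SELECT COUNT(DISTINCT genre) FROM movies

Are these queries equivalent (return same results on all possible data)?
No, not equivalent

Query 1 returns: [(6,)]
Query 2 returns: [(2,)]

Reason: COUNT(*) counts rows, COUNT(DISTINCT genre) counts unique genres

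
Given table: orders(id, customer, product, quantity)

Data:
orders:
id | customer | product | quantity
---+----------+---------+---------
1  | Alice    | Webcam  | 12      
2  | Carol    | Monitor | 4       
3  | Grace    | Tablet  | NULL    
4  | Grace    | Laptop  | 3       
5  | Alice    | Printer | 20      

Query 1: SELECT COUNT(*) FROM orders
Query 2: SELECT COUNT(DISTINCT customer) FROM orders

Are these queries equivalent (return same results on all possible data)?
No, not equivalent

Query 1 returns: [(5,)]
Query 2 returns: [(3,)]

Reason: COUNT(*) counts rows, COUNT(DISTINCT customer) counts unique customers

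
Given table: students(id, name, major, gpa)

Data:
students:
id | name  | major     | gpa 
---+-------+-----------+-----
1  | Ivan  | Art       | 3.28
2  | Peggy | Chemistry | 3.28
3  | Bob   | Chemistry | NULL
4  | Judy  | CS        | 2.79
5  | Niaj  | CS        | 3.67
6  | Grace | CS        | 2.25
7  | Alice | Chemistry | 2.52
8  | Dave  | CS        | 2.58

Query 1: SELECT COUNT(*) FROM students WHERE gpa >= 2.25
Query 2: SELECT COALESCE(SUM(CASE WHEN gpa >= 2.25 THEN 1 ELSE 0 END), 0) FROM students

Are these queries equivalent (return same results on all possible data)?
Yes, equivalent

Both queries return: [(7,)]

Reason: COUNT with WHERE vs conditional SUM (COALESCE handles empty-table NULL)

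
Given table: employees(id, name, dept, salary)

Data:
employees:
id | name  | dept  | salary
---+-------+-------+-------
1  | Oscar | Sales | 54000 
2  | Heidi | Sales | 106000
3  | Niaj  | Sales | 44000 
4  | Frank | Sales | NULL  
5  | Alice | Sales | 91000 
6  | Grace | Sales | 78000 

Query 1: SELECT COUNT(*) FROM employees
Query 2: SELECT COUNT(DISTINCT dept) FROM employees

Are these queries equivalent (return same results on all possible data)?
No, not equivalent

Query 1 returns: [(6,)]
Query 2 returns: [(1,)]

Reason: COUNT(*) counts rows, COUNT(DISTINCT dept) counts unique depts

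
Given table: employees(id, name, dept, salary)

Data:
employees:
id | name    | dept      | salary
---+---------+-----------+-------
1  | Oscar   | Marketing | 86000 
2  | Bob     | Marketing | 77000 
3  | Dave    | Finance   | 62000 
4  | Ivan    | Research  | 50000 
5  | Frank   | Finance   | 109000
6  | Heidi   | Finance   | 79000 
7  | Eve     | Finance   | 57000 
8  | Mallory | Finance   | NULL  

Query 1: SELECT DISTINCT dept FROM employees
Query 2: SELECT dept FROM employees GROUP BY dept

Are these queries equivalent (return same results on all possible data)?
Yes, equivalent

Both queries return: [('Finance',), ('Marketing',), ('Research',)]

Reason: Both get unique depts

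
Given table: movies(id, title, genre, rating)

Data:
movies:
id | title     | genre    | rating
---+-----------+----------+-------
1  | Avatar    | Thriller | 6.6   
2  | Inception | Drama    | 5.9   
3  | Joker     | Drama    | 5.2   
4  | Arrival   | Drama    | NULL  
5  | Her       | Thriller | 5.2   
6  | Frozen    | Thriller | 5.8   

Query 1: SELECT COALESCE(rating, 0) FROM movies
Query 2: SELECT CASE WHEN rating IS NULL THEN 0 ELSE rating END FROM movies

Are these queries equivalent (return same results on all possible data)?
Yes, equivalent

Both queries return: [(0,), (5.2,), (5.2,), (5.8,), (5.9,), (6.6,)]

Reason: COALESCE vs CASE for NULL handling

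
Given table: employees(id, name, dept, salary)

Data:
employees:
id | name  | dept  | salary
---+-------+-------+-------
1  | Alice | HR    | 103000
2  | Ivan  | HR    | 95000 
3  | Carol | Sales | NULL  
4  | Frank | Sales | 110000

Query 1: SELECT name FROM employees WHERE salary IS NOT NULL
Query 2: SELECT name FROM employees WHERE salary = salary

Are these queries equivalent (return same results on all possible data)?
Yes, equivalent

Both queries return: [('Alice',), ('Frank',), ('Ivan',)]

Reason: IS NOT NULL vs self-equality (both exclude NULLs)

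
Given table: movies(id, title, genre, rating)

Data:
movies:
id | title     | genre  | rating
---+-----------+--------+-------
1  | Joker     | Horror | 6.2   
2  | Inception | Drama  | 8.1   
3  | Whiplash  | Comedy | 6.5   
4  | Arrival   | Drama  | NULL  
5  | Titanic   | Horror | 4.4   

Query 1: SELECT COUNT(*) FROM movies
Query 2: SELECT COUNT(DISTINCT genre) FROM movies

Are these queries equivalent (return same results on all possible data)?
No, not equivalent

Query 1 returns: [(5,)]
Query 2 returns: [(3,)]

Reason: COUNT(*) counts rows, COUNT(DISTINCT genre) counts unique genres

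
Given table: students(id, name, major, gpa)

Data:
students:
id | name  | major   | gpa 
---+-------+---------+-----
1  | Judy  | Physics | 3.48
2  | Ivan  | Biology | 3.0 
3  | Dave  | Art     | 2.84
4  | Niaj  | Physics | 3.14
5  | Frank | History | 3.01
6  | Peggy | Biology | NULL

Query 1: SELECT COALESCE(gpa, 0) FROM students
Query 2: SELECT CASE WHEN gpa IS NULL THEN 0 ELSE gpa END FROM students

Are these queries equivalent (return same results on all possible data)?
Yes, equivalent

Both queries return: [(0,), (2.84,), (3.0,), (3.01,), (3.14,), (3.48,)]

Reason: COALESCE vs CASE for NULL handling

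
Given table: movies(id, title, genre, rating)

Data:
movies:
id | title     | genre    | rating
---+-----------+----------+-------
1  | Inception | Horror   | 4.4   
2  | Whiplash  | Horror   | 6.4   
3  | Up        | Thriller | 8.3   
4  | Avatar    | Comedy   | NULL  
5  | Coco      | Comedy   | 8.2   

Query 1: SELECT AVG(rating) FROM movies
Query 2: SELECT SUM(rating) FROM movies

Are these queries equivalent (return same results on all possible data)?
No, not equivalent

Query 1 returns: [(6.825,)]
Query 2 returns: [(27.3,)]

Reason: AVG vs SUM give different aggregate values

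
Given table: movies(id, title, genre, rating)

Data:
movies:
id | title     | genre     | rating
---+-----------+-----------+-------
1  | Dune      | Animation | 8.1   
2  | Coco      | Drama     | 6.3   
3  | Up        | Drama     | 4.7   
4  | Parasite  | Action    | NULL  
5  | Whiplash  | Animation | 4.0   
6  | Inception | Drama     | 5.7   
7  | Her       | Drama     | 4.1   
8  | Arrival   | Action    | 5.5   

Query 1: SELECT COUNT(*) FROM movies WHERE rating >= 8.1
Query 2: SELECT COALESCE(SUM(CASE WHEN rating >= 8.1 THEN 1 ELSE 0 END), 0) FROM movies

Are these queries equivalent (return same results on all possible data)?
Yes, equivalent

Both queries return: [(1,)]

Reason: COUNT with WHERE vs conditional SUM (COALESCE handles empty-table NULL)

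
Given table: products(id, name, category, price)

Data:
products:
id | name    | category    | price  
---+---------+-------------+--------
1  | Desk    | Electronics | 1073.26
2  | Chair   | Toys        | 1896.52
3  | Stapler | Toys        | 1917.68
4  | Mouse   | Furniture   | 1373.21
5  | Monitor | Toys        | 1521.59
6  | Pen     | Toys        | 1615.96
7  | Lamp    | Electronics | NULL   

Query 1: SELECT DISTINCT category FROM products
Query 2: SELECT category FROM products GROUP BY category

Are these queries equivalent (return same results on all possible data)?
Yes, equivalent

Both queries return: [('Electronics',), ('Furniture',), ('Toys',)]

Reason: Both get unique categorys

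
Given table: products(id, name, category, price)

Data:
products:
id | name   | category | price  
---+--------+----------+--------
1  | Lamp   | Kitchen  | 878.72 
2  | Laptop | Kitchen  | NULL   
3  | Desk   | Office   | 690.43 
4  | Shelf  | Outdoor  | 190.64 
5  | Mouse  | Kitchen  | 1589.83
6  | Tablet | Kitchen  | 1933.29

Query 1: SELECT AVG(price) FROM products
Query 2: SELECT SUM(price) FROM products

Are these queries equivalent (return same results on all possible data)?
No, not equivalent

Query 1 returns: [(1056.5819999999999,)]
Query 2 returns: [(5282.91,)]

Reason: AVG vs SUM give different aggregate values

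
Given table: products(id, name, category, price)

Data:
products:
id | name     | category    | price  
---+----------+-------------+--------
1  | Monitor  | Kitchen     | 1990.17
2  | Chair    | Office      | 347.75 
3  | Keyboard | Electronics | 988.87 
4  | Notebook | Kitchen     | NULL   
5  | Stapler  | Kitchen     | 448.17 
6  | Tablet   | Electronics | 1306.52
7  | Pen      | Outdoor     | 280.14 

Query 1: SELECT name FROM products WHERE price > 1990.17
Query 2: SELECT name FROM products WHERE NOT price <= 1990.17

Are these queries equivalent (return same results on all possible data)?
Yes, equivalent

Both queries return: []

Reason: Both filter price > 1990.17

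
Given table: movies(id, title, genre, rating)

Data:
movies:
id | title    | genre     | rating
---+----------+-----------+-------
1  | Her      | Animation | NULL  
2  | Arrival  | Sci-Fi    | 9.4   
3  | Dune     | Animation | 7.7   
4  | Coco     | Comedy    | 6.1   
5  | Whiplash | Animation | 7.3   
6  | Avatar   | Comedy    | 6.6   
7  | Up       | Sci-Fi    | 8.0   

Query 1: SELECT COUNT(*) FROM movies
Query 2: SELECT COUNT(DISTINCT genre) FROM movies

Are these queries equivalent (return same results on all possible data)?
No, not equivalent

Query 1 returns: [(7,)]
Query 2 returns: [(3,)]

Reason: COUNT(*) counts rows, COUNT(DISTINCT genre) counts unique genres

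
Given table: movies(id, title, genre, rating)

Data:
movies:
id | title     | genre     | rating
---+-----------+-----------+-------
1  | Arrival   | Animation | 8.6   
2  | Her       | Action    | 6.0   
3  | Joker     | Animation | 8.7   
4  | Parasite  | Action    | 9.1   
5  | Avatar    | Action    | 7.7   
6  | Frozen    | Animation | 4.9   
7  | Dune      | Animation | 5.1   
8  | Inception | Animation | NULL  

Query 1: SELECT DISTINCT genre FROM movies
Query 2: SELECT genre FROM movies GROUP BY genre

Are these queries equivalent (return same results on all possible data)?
Yes, equivalent

Both queries return: [('Action',), ('Animation',)]

Reason: Both get unique genres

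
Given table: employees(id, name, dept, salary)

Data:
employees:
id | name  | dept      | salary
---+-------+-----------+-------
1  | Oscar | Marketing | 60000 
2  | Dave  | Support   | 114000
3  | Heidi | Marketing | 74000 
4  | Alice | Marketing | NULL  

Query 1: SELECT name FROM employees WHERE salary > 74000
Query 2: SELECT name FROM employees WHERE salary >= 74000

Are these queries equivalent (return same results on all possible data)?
No, not equivalent

Query 1 returns: [('Dave',)]
Query 2 returns: [('Dave',), ('Heidi',)]

Reason: > vs >= gives different results when salary = 74000 exists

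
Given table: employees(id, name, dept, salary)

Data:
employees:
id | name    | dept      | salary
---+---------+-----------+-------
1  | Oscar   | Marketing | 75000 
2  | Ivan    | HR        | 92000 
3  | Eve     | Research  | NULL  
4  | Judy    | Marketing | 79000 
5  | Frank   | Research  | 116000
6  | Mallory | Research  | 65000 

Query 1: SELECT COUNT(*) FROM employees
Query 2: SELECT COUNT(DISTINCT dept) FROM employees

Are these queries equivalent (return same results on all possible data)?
No, not equivalent

Query 1 returns: [(6,)]
Query 2 returns: [(3,)]

Reason: COUNT(*) counts rows, COUNT(DISTINCT dept) counts unique depts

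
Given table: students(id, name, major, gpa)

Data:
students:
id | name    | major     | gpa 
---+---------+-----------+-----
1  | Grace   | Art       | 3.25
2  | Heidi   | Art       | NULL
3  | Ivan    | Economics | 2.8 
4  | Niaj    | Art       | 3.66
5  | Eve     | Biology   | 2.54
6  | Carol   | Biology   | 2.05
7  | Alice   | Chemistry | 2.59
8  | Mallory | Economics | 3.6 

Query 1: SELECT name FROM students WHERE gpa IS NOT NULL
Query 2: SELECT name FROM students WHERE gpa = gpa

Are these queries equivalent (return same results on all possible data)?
Yes, equivalent

Both queries return: [('Alice',), ('Carol',), ('Eve',), ('Grace',), ('Ivan',), ('Mallory',), ('Niaj',)]

Reason: IS NOT NULL vs self-equality (both exclude NULLs)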